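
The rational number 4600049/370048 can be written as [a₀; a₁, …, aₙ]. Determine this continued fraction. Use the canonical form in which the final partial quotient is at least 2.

4600049 = 12·370048 + 159473, so a_0 = 12
370048 = 2·159473 + 51102, so a_1 = 2
159473 = 3·51102 + 6167, so a_2 = 3
51102 = 8·6167 + 1766, so a_3 = 8
6167 = 3·1766 + 869, so a_4 = 3
1766 = 2·869 + 28, so a_5 = 2
869 = 31·28 + 1, so a_6 = 31
28 = 28·1 + 0, so a_7 = 28

[12; 2, 3, 8, 3, 2, 31, 28]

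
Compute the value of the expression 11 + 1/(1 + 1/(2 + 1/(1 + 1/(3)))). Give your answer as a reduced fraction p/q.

Work from the innermost term outward:
Start with 3.
1 + 1/(3/1) = 1 + 1/3 = 4/3
2 + 1/(4/3) = 2 + 3/4 = 11/4
1 + 1/(11/4) = 1 + 4/11 = 15/11
11 + 1/(15/11) = 11 + 11/15 = 176/15

176/15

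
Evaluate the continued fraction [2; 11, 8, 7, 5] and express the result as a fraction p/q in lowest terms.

Start with 5.
7 + 1/(5/1) = 7 + 1/5 = 36/5
8 + 1/(36/5) = 8 + 5/36 = 293/36
11 + 1/(293/36) = 11 + 36/293 = 3259/293
2 + 1/(3259/293) = 2 + 293/3259 = 6811/3259

6811/3259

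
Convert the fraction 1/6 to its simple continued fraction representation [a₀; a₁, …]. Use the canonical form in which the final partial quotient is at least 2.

⌊1/6⌋ = 0, remainder 1
⌊6/1⌋ = 6, remainder 0

[0; 6]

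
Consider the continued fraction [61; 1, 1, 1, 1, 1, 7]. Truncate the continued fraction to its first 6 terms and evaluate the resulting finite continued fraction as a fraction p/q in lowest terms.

a_0 = 61: 61/1
a_1 = 1: 62/1
a_2 = 1: 123/2
a_3 = 1: 185/3
a_4 = 1: 308/5
a_5 = 1: 493/8

493/8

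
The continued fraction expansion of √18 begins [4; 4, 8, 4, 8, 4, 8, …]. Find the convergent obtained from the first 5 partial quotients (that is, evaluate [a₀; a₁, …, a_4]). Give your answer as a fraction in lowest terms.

a_0 = 4: 4/1
a_1 = 4: 17/4
a_2 = 8: 140/33
a_3 = 4: 577/136
a_4 = 8: 4756/1121

4756/1121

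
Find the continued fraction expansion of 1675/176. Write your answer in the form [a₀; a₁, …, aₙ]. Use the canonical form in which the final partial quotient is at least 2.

1675 = 9·176 + 91, so a_0 = 9
176 = 1·91 + 85, so a_1 = 1
91 = 1·85 + 6, so a_2 = 1
85 = 14·6 + 1, so a_3 = 14
6 = 6·1 + 0, so a_4 = 6

[9; 1, 1, 14, 6]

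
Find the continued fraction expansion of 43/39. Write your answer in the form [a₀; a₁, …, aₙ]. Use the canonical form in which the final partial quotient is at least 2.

[1; 9, 1, 3]

43 ÷ 39 → quotient 1, remainder 4
39 ÷ 4 → quotient 9, remainder 3
4 ÷ 3 → quotient 1, remainder 1
3 ÷ 1 → quotient 3, remainder 0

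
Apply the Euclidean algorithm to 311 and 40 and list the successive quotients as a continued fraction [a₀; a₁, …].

311 ÷ 40 → quotient 7, remainder 31
40 ÷ 31 → quotient 1, remainder 9
31 ÷ 9 → quotient 3, remainder 4
9 ÷ 4 → quotient 2, remainder 1
4 ÷ 1 → quotient 4, remainder 0

[7; 1, 3, 2, 4]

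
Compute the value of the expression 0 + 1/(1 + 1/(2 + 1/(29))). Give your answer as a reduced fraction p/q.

Start with 29.
2 + 1/(29/1) = 2 + 1/29 = 59/29
1 + 1/(59/29) = 1 + 29/59 = 88/59
0 + 1/(88/59) = 0 + 59/88 = 59/88

59/88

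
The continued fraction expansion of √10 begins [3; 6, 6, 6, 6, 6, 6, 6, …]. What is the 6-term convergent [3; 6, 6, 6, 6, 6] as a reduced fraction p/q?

Start with 6.
6 + 1/(6/1) = 6 + 1/6 = 37/6
6 + 1/(37/6) = 6 + 6/37 = 228/37
6 + 1/(228/37) = 6 + 37/228 = 1405/228
6 + 1/(1405/228) = 6 + 228/1405 = 8658/1405
3 + 1/(8658/1405) = 3 + 1405/8658 = 27379/8658

27379/8658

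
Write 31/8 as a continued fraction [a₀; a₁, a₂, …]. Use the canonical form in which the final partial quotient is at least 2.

Repeatedly divide and take the remainder:
⌊31/8⌋ = 3, remainder 7
⌊8/7⌋ = 1, remainder 1
⌊7/1⌋ = 7, remainder 0

[3; 1, 7]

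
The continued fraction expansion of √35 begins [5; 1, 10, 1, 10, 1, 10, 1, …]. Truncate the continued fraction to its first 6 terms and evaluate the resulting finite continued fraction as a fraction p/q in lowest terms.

846/143

Start with 1.
10 + 1/(1/1) = 10 + 1/1 = 11/1
1 + 1/(11/1) = 1 + 1/11 = 12/11
10 + 1/(12/11) = 10 + 11/12 = 131/12
1 + 1/(131/12) = 1 + 12/131 = 143/131
5 + 1/(143/131) = 5 + 131/143 = 846/143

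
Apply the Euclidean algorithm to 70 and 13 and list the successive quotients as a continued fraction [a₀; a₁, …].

[5; 2, 1, 1, 2]

Apply division with remainder until the remainder is 0:
⌊70/13⌋ = 5, remainder 5
⌊13/5⌋ = 2, remainder 3
⌊5/3⌋ = 1, remainder 2
⌊3/2⌋ = 1, remainder 1
⌊2/1⌋ = 2, remainder 0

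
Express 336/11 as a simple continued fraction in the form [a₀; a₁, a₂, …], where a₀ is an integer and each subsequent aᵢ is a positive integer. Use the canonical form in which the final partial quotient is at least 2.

[30; 1, 1, 5]

Repeatedly divide and take the remainder:
336 = 30·11 + 6, so a_0 = 30
11 = 1·6 + 5, so a_1 = 1
6 = 1·5 + 1, so a_2 = 1
5 = 5·1 + 0, so a_3 = 5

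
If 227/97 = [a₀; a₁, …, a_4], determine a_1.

2

227 = 2·97 + 33, so a_0 = 2
97 = 2·33 + 31, so a_1 = 2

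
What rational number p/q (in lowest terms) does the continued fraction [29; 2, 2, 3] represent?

a_0 = 29: 29/1
a_1 = 2: 59/2
a_2 = 2: 147/5
a_3 = 3: 500/17

500/17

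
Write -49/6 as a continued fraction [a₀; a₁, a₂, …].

Run the Euclidean algorithm, recording each quotient:
⌊-49/6⌋ = -9, remainder 5
⌊6/5⌋ = 1, remainder 1
⌊5/1⌋ = 5, remainder 0

[-9; 1, 5]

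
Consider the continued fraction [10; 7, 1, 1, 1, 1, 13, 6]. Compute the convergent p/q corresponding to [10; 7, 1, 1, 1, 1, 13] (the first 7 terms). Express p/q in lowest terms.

5238/517

Work from the innermost term outward:
Start with 13.
1 + 1/(13/1) = 1 + 1/13 = 14/13
1 + 1/(14/13) = 1 + 13/14 = 27/14
1 + 1/(27/14) = 1 + 14/27 = 41/27
1 + 1/(41/27) = 1 + 27/41 = 68/41
7 + 1/(68/41) = 7 + 41/68 = 517/68
10 + 1/(517/68) = 10 + 68/517 = 5238/517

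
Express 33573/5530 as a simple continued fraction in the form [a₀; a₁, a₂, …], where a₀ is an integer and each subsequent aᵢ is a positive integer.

[6; 14, 14, 28]

33573 ÷ 5530 → quotient 6, remainder 393
5530 ÷ 393 → quotient 14, remainder 28
393 ÷ 28 → quotient 14, remainder 1
28 ÷ 1 → quotient 28, remainder 0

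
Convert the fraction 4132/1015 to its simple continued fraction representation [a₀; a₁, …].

Repeatedly divide and take the remainder:
4132 = 4·1015 + 72, so a_0 = 4
1015 = 14·72 + 7, so a_1 = 14
72 = 10·7 + 2, so a_2 = 10
7 = 3·2 + 1, so a_3 = 3
2 = 2·1 + 0, so a_4 = 2

[4; 14, 10, 3, 2]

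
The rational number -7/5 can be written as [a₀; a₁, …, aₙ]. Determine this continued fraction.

-7 ÷ 5 → quotient -2, remainder 3
5 ÷ 3 → quotient 1, remainder 2
3 ÷ 2 → quotient 1, remainder 1
2 ÷ 1 → quotient 2, remainder 0

[-2; 1, 1, 2]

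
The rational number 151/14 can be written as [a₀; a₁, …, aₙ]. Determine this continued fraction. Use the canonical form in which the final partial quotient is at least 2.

[10; 1, 3, 1, 2]

151 ÷ 14 → quotient 10, remainder 11
14 ÷ 11 → quotient 1, remainder 3
11 ÷ 3 → quotient 3, remainder 2
3 ÷ 2 → quotient 1, remainder 1
2 ÷ 1 → quotient 2, remainder 0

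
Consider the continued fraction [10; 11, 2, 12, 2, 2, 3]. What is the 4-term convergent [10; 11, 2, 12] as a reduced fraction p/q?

2895/287

a_0 = 10: 10/1
a_1 = 11: 111/11
a_2 = 2: 232/23
a_3 = 12: 2895/287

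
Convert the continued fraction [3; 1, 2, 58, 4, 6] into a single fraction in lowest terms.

16116/4393

a_0 = 3: 3/1
a_1 = 1: 4/1
a_2 = 2: 11/3
a_3 = 58: 642/175
a_4 = 4: 2579/703
a_5 = 6: 16116/4393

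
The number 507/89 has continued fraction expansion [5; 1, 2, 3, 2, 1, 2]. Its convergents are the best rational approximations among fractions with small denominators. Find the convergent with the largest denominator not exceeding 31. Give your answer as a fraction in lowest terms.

131/23

List convergents until the denominator exceeds the bound:
a_0 = 5: 5/1  (≤ bound)
a_1 = 1: 6/1  (≤ bound)
a_2 = 2: 17/3  (≤ bound)
a_3 = 3: 57/10  (≤ bound)
a_4 = 2: 131/23  (≤ bound)
a_5 = 1: 188/33  (> 31, stop)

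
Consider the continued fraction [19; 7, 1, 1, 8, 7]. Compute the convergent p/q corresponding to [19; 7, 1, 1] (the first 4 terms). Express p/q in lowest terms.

287/15

Starting at the tail and folding back:
Start with 1.
1 + 1/(1/1) = 1 + 1/1 = 2/1
7 + 1/(2/1) = 7 + 1/2 = 15/2
19 + 1/(15/2) = 19 + 2/15 = 287/15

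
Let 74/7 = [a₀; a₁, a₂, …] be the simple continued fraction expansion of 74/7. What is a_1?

1

⌊74/7⌋ = 10, remainder 4
⌊7/4⌋ = 1, remainder 3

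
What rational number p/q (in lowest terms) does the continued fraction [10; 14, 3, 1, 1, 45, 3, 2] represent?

Start with 2.
3 + 1/(2/1) = 3 + 1/2 = 7/2
45 + 1/(7/2) = 45 + 2/7 = 317/7
1 + 1/(317/7) = 1 + 7/317 = 324/317
1 + 1/(324/317) = 1 + 317/324 = 641/324
3 + 1/(641/324) = 3 + 324/641 = 2247/641
14 + 1/(2247/641) = 14 + 641/2247 = 32099/2247
10 + 1/(32099/2247) = 10 + 2247/32099 = 323237/32099

323237/32099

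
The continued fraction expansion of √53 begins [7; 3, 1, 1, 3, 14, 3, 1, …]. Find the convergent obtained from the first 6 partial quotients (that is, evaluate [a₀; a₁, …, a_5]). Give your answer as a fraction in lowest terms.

Compute successive convergents:
a_0 = 7: 7/1
a_1 = 3: 22/3
a_2 = 1: 29/4
a_3 = 1: 51/7
a_4 = 3: 182/25
a_5 = 14: 2599/357

2599/357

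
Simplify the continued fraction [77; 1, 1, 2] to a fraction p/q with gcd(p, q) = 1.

Start with 2.
1 + 1/(2/1) = 1 + 1/2 = 3/2
1 + 1/(3/2) = 1 + 2/3 = 5/3
77 + 1/(5/3) = 77 + 3/5 = 388/5

388/5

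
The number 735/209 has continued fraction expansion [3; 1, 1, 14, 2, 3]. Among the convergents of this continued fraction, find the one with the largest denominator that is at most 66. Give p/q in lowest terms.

List convergents until the denominator exceeds the bound:
a_0 = 3: 3/1  (≤ bound)
a_1 = 1: 4/1  (≤ bound)
a_2 = 1: 7/2  (≤ bound)
a_3 = 14: 102/29  (≤ bound)
a_4 = 2: 211/60  (≤ bound)
a_5 = 3: 735/209  (> 66, stop)

211/60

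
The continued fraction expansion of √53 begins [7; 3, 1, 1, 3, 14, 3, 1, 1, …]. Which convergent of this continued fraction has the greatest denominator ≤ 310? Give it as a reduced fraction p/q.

a_0 = 7: 7/1  (≤ bound)
a_1 = 3: 22/3  (≤ bound)
a_2 = 1: 29/4  (≤ bound)
a_3 = 1: 51/7  (≤ bound)
a_4 = 3: 182/25  (≤ bound)
a_5 = 14: 2599/357  (> 310, stop)

182/25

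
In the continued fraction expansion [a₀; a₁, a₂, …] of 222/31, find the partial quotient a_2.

222 ÷ 31 → quotient 7, remainder 5
31 ÷ 5 → quotient 6, remainder 1
5 ÷ 1 → quotient 5, remainder 0

5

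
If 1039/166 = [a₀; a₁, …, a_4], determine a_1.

3

⌊1039/166⌋ = 6, remainder 43
⌊166/43⌋ = 3, remainder 37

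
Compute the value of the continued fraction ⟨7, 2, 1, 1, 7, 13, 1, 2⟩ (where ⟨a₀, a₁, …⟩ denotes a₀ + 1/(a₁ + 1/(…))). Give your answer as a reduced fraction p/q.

11632/1573

Start with 2.
1 + 1/(2/1) = 1 + 1/2 = 3/2
13 + 1/(3/2) = 13 + 2/3 = 41/3
7 + 1/(41/3) = 7 + 3/41 = 290/41
1 + 1/(290/41) = 1 + 41/290 = 331/290
1 + 1/(331/290) = 1 + 290/331 = 621/331
2 + 1/(621/331) = 2 + 331/621 = 1573/621
7 + 1/(1573/621) = 7 + 621/1573 = 11632/1573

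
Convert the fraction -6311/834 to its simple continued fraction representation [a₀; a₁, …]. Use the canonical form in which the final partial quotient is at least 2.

-6311 = -8·834 + 361, so a_0 = -8
834 = 2·361 + 112, so a_1 = 2
361 = 3·112 + 25, so a_2 = 3
112 = 4·25 + 12, so a_3 = 4
25 = 2·12 + 1, so a_4 = 2
12 = 12·1 + 0, so a_5 = 12

[-8; 2, 3, 4, 2, 12]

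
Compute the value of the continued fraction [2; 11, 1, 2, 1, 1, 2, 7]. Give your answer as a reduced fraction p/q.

Work from the innermost term outward:
Start with 7.
2 + 1/(7/1) = 2 + 1/7 = 15/7
1 + 1/(15/7) = 1 + 7/15 = 22/15
1 + 1/(22/15) = 1 + 15/22 = 37/22
2 + 1/(37/22) = 2 + 22/37 = 96/37
1 + 1/(96/37) = 1 + 37/96 = 133/96
11 + 1/(133/96) = 11 + 96/133 = 1559/133
2 + 1/(1559/133) = 2 + 133/1559 = 3251/1559

3251/1559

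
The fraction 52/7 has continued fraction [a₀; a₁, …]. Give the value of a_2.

3

Repeatedly divide and take the remainder:
52 = 7·7 + 3, so a_0 = 7
7 = 2·3 + 1, so a_1 = 2
3 = 3·1 + 0, so a_2 = 3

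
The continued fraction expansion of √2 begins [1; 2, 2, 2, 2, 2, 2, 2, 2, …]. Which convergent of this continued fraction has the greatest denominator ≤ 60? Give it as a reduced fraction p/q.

41/29

a_0 = 1: 1/1  (≤ bound)
a_1 = 2: 3/2  (≤ bound)
a_2 = 2: 7/5  (≤ bound)
a_3 = 2: 17/12  (≤ bound)
a_4 = 2: 41/29  (≤ bound)
a_5 = 2: 99/70  (> 60, stop)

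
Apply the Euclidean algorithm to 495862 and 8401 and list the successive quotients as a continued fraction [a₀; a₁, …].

Apply division with remainder until the remainder is 0:
⌊495862/8401⌋ = 59, remainder 203
⌊8401/203⌋ = 41, remainder 78
⌊203/78⌋ = 2, remainder 47
⌊78/47⌋ = 1, remainder 31
⌊47/31⌋ = 1, remainder 16
⌊31/16⌋ = 1, remainder 15
⌊16/15⌋ = 1, remainder 1
⌊15/1⌋ = 15, remainder 0

[59; 41, 2, 1, 1, 1, 1, 15]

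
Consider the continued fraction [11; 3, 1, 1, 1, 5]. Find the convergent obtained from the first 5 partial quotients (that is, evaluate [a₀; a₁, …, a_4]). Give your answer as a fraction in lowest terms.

124/11

a_0 = 11: 11/1
a_1 = 3: 34/3
a_2 = 1: 45/4
a_3 = 1: 79/7
a_4 = 1: 124/11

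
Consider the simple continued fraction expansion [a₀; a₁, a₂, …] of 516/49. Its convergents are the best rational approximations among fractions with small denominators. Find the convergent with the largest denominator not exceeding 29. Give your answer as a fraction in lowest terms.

179/17

a_0 = 10: 10/1  (≤ bound)
a_1 = 1: 11/1  (≤ bound)
a_2 = 1: 21/2  (≤ bound)
a_3 = 7: 158/15  (≤ bound)
a_4 = 1: 179/17  (≤ bound)
a_5 = 2: 516/49  (> 29, stop)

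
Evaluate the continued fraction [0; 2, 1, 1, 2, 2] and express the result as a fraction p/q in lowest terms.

Start with 2.
2 + 1/(2/1) = 2 + 1/2 = 5/2
1 + 1/(5/2) = 1 + 2/5 = 7/5
1 + 1/(7/5) = 1 + 5/7 = 12/7
2 + 1/(12/7) = 2 + 7/12 = 31/12
0 + 1/(31/12) = 0 + 12/31 = 12/31

12/31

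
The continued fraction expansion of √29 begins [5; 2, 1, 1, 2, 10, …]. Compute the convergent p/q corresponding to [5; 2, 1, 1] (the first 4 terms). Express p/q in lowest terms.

27/5

a_0 = 5: 5/1
a_1 = 2: 11/2
a_2 = 1: 16/3
a_3 = 1: 27/5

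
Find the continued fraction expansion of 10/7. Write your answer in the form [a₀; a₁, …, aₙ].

[1; 2, 3]

10 = 1·7 + 3, so a_0 = 1
7 = 2·3 + 1, so a_1 = 2
3 = 3·1 + 0, so a_2 = 3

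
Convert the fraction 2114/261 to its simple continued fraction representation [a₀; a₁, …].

2114 = 8·261 + 26, so a_0 = 8
261 = 10·26 + 1, so a_1 = 10
26 = 26·1 + 0, so a_2 = 26

[8; 10, 26]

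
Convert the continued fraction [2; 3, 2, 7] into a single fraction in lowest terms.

119/52

Work from the innermost term outward:
Start with 7.
2 + 1/(7/1) = 2 + 1/7 = 15/7
3 + 1/(15/7) = 3 + 7/15 = 52/15
2 + 1/(52/15) = 2 + 15/52 = 119/52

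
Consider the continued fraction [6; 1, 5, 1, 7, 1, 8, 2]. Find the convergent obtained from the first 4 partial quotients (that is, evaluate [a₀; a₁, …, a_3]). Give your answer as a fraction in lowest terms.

48/7

Start with 1.
5 + 1/(1/1) = 5 + 1/1 = 6/1
1 + 1/(6/1) = 1 + 1/6 = 7/6
6 + 1/(7/6) = 6 + 6/7 = 48/7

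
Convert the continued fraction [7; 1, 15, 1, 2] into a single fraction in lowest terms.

Start with 2.
1 + 1/(2/1) = 1 + 1/2 = 3/2
15 + 1/(3/2) = 15 + 2/3 = 47/3
1 + 1/(47/3) = 1 + 3/47 = 50/47
7 + 1/(50/47) = 7 + 47/50 = 397/50

397/50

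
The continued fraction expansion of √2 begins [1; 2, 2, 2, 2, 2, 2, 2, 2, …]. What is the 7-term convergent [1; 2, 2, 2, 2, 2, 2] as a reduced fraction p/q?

239/169

Starting at the tail and folding back:
Start with 2.
2 + 1/(2/1) = 2 + 1/2 = 5/2
2 + 1/(5/2) = 2 + 2/5 = 12/5
2 + 1/(12/5) = 2 + 5/12 = 29/12
2 + 1/(29/12) = 2 + 12/29 = 70/29
2 + 1/(70/29) = 2 + 29/70 = 169/70
1 + 1/(169/70) = 1 + 70/169 = 239/169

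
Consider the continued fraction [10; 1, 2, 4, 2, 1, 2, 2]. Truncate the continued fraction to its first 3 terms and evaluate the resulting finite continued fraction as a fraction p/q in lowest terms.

32/3

a_0 = 10: 10/1
a_1 = 1: 11/1
a_2 = 2: 32/3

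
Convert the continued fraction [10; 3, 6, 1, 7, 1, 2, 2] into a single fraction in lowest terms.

Compute successive convergents:
a_0 = 10: 10/1
a_1 = 3: 31/3
a_2 = 6: 196/19
a_3 = 1: 227/22
a_4 = 7: 1785/173
a_5 = 1: 2012/195
a_6 = 2: 5809/563
a_7 = 2: 13630/1321

13630/1321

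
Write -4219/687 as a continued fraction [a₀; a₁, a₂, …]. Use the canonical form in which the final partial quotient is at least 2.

[-7; 1, 6, 12, 8]

Run the Euclidean algorithm, recording each quotient:
-4219 ÷ 687 → quotient -7, remainder 590
687 ÷ 590 → quotient 1, remainder 97
590 ÷ 97 → quotient 6, remainder 8
97 ÷ 8 → quotient 12, remainder 1
8 ÷ 1 → quotient 8, remainder 0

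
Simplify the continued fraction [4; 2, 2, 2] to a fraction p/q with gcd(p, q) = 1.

53/12

Work from the innermost term outward:
Start with 2.
2 + 1/(2/1) = 2 + 1/2 = 5/2
2 + 1/(5/2) = 2 + 2/5 = 12/5
4 + 1/(12/5) = 4 + 5/12 = 53/12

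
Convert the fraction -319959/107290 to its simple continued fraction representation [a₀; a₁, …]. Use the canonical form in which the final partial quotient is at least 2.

Apply division with remainder until the remainder is 0:
-319959 = -3·107290 + 1911, so a_0 = -3
107290 = 56·1911 + 274, so a_1 = 56
1911 = 6·274 + 267, so a_2 = 6
274 = 1·267 + 7, so a_3 = 1
267 = 38·7 + 1, so a_4 = 38
7 = 7·1 + 0, so a_5 = 7

[-3; 56, 6, 1, 38, 7]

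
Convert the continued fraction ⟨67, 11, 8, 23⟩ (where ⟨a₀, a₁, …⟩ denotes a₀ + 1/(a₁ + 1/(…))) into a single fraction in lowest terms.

a_0 = 67: 67/1
a_1 = 11: 738/11
a_2 = 8: 5971/89
a_3 = 23: 138071/2058

138071/2058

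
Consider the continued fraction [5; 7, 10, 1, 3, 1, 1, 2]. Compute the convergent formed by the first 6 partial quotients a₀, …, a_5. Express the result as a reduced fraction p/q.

1969/383

a_0 = 5: 5/1
a_1 = 7: 36/7
a_2 = 10: 365/71
a_3 = 1: 401/78
a_4 = 3: 1568/305
a_5 = 1: 1969/383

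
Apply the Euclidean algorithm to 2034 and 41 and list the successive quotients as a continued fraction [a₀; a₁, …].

Apply division with remainder until the remainder is 0:
2034 ÷ 41 → quotient 49, remainder 25
41 ÷ 25 → quotient 1, remainder 16
25 ÷ 16 → quotient 1, remainder 9
16 ÷ 9 → quotient 1, remainder 7
9 ÷ 7 → quotient 1, remainder 2
7 ÷ 2 → quotient 3, remainder 1
2 ÷ 1 → quotient 2, remainder 0

[49; 1, 1, 1, 1, 3, 2]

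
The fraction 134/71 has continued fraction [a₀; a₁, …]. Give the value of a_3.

Repeatedly divide and take the remainder:
⌊134/71⌋ = 1, remainder 63
⌊71/63⌋ = 1, remainder 8
⌊63/8⌋ = 7, remainder 7
⌊8/7⌋ = 1, remainder 1

1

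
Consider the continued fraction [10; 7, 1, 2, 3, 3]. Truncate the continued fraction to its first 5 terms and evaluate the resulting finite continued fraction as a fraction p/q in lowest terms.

Start with 3.
2 + 1/(3/1) = 2 + 1/3 = 7/3
1 + 1/(7/3) = 1 + 3/7 = 10/7
7 + 1/(10/7) = 7 + 7/10 = 77/10
10 + 1/(77/10) = 10 + 10/77 = 780/77

780/77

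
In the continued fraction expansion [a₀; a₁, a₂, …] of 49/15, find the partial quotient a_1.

Repeatedly divide and take the remainder:
49 = 3·15 + 4, so a_0 = 3
15 = 3·4 + 3, so a_1 = 3

3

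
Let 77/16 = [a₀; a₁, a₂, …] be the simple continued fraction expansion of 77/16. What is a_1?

77 = 4·16 + 13, so a_0 = 4
16 = 1·13 + 3, so a_1 = 1

1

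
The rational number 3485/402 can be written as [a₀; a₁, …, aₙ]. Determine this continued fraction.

[8; 1, 2, 44, 3]

3485 = 8·402 + 269, so a_0 = 8
402 = 1·269 + 133, so a_1 = 1
269 = 2·133 + 3, so a_2 = 2
133 = 44·3 + 1, so a_3 = 44
3 = 3·1 + 0, so a_4 = 3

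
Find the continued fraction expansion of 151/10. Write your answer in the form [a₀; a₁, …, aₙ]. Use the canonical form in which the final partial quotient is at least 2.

[15; 10]

151 ÷ 10 → quotient 15, remainder 1
10 ÷ 1 → quotient 10, remainder 0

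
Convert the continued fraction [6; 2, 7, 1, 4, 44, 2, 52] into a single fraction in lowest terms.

2520414/389561

Build up convergents one term at a time:
a_0 = 6: 6/1
a_1 = 2: 13/2
a_2 = 7: 97/15
a_3 = 1: 110/17
a_4 = 4: 537/83
a_5 = 44: 23738/3669
a_6 = 2: 48013/7421
a_7 = 52: 2520414/389561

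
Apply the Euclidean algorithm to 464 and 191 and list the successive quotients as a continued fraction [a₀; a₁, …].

464 ÷ 191 → quotient 2, remainder 82
191 ÷ 82 → quotient 2, remainder 27
82 ÷ 27 → quotient 3, remainder 1
27 ÷ 1 → quotient 27, remainder 0

[2; 2, 3, 27]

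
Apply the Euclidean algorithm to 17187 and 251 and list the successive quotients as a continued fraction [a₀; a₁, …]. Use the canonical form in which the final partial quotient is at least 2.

[68; 2, 9, 6, 2]

17187 ÷ 251 → quotient 68, remainder 119
251 ÷ 119 → quotient 2, remainder 13
119 ÷ 13 → quotient 9, remainder 2
13 ÷ 2 → quotient 6, remainder 1
2 ÷ 1 → quotient 2, remainder 0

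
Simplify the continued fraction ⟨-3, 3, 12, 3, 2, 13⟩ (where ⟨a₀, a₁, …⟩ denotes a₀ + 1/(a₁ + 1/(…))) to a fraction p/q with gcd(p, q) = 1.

a_0 = -3: -3/1
a_1 = 3: -8/3
a_2 = 12: -99/37
a_3 = 3: -305/114
a_4 = 2: -709/265
a_5 = 13: -9522/3559

-9522/3559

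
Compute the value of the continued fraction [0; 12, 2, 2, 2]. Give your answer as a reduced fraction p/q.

12/149

Starting at the tail and folding back:
Start with 2.
2 + 1/(2/1) = 2 + 1/2 = 5/2
2 + 1/(5/2) = 2 + 2/5 = 12/5
12 + 1/(12/5) = 12 + 5/12 = 149/12
0 + 1/(149/12) = 0 + 12/149 = 12/149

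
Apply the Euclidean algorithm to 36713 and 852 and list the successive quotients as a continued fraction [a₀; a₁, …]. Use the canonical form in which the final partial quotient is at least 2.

[43; 11, 15, 2, 2]

Repeatedly divide and take the remainder:
36713 = 43·852 + 77, so a_0 = 43
852 = 11·77 + 5, so a_1 = 11
77 = 15·5 + 2, so a_2 = 15
5 = 2·2 + 1, so a_3 = 2
2 = 2·1 + 0, so a_4 = 2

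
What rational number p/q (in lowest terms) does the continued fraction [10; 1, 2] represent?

Start with 2.
1 + 1/(2/1) = 1 + 1/2 = 3/2
10 + 1/(3/2) = 10 + 2/3 = 32/3

32/3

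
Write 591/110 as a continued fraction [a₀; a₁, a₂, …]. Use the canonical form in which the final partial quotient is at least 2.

[5; 2, 1, 2, 6, 2]

Apply division with remainder until the remainder is 0:
591 = 5·110 + 41, so a_0 = 5
110 = 2·41 + 28, so a_1 = 2
41 = 1·28 + 13, so a_2 = 1
28 = 2·13 + 2, so a_3 = 2
13 = 6·2 + 1, so a_4 = 6
2 = 2·1 + 0, so a_5 = 2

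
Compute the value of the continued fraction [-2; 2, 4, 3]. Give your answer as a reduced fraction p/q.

Starting at the tail and folding back:
Start with 3.
4 + 1/(3/1) = 4 + 1/3 = 13/3
2 + 1/(13/3) = 2 + 3/13 = 29/13
-2 + 1/(29/13) = -2 + 13/29 = -45/29

-45/29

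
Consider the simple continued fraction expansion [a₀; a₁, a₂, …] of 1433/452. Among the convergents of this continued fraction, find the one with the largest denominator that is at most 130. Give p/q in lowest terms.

149/47

List convergents until the denominator exceeds the bound:
a_0 = 3: 3/1  (≤ bound)
a_1 = 5: 16/5  (≤ bound)
a_2 = 1: 19/6  (≤ bound)
a_3 = 6: 130/41  (≤ bound)
a_4 = 1: 149/47  (≤ bound)
a_5 = 2: 428/135  (> 130, stop)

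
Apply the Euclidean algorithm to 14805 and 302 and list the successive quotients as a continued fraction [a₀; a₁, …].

[49; 43, 7]

14805 = 49·302 + 7, so a_0 = 49
302 = 43·7 + 1, so a_1 = 43
7 = 7·1 + 0, so a_2 = 7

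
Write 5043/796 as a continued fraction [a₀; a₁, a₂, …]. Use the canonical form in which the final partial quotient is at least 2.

[6; 2, 1, 52, 2, 2]

5043 = 6·796 + 267, so a_0 = 6
796 = 2·267 + 262, so a_1 = 2
267 = 1·262 + 5, so a_2 = 1
262 = 52·5 + 2, so a_3 = 52
5 = 2·2 + 1, so a_4 = 2
2 = 2·1 + 0, so a_5 = 2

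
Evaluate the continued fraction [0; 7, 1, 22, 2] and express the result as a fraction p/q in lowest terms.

a_0 = 0: 0/1
a_1 = 7: 1/7
a_2 = 1: 1/8
a_3 = 22: 23/183
a_4 = 2: 47/374

47/374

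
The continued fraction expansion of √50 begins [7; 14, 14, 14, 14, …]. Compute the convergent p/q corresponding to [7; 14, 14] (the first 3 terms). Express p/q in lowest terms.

1393/197

Start with 14.
14 + 1/(14/1) = 14 + 1/14 = 197/14
7 + 1/(197/14) = 7 + 14/197 = 1393/197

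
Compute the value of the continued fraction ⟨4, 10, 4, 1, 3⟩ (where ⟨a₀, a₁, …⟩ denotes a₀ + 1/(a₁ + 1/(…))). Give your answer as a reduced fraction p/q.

Start with 3.
1 + 1/(3/1) = 1 + 1/3 = 4/3
4 + 1/(4/3) = 4 + 3/4 = 19/4
10 + 1/(19/4) = 10 + 4/19 = 194/19
4 + 1/(194/19) = 4 + 19/194 = 795/194

795/194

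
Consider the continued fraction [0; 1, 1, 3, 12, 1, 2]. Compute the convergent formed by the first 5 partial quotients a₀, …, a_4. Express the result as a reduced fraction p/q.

49/86

Collapse the nested fraction from the inside out:
Start with 12.
3 + 1/(12/1) = 3 + 1/12 = 37/12
1 + 1/(37/12) = 1 + 12/37 = 49/37
1 + 1/(49/37) = 1 + 37/49 = 86/49
0 + 1/(86/49) = 0 + 49/86 = 49/86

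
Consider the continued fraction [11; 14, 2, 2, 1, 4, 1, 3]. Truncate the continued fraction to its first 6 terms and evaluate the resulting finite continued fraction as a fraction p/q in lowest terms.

5269/476

Build up convergents one term at a time:
a_0 = 11: 11/1
a_1 = 14: 155/14
a_2 = 2: 321/29
a_3 = 2: 797/72
a_4 = 1: 1118/101
a_5 = 4: 5269/476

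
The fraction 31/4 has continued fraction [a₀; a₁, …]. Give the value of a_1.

Apply division with remainder until the remainder is 0:
⌊31/4⌋ = 7, remainder 3
⌊4/3⌋ = 1, remainder 1

1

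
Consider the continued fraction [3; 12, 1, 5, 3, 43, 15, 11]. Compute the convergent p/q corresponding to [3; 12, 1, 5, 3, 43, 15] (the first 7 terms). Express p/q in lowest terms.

Starting at the tail and folding back:
Start with 15.
43 + 1/(15/1) = 43 + 1/15 = 646/15
3 + 1/(646/15) = 3 + 15/646 = 1953/646
5 + 1/(1953/646) = 5 + 646/1953 = 10411/1953
1 + 1/(10411/1953) = 1 + 1953/10411 = 12364/10411
12 + 1/(12364/10411) = 12 + 10411/12364 = 158779/12364
3 + 1/(158779/12364) = 3 + 12364/158779 = 488701/158779

488701/158779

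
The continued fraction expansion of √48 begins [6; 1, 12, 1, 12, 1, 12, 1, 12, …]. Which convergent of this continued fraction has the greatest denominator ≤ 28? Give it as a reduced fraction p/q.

97/14

List convergents until the denominator exceeds the bound:
a_0 = 6: 6/1  (≤ bound)
a_1 = 1: 7/1  (≤ bound)
a_2 = 12: 90/13  (≤ bound)
a_3 = 1: 97/14  (≤ bound)
a_4 = 12: 1254/181  (> 28, stop)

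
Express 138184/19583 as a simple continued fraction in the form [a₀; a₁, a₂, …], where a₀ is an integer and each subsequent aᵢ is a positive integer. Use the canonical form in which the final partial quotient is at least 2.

138184 ÷ 19583 → quotient 7, remainder 1103
19583 ÷ 1103 → quotient 17, remainder 832
1103 ÷ 832 → quotient 1, remainder 271
832 ÷ 271 → quotient 3, remainder 19
271 ÷ 19 → quotient 14, remainder 5
19 ÷ 5 → quotient 3, remainder 4
5 ÷ 4 → quotient 1, remainder 1
4 ÷ 1 → quotient 4, remainder 0

[7; 17, 1, 3, 14, 3, 1, 4]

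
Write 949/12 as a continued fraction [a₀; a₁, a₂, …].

949 = 79·12 + 1, so a_0 = 79
12 = 12·1 + 0, so a_1 = 12

[79; 12]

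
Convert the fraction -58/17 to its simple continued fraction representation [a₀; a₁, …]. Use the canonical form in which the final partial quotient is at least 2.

-58 = -4·17 + 10, so a_0 = -4
17 = 1·10 + 7, so a_1 = 1
10 = 1·7 + 3, so a_2 = 1
7 = 2·3 + 1, so a_3 = 2
3 = 3·1 + 0, so a_4 = 3

[-4; 1, 1, 2, 3]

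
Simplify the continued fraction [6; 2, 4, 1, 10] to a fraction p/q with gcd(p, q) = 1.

768/119

a_0 = 6: 6/1
a_1 = 2: 13/2
a_2 = 4: 58/9
a_3 = 1: 71/11
a_4 = 10: 768/119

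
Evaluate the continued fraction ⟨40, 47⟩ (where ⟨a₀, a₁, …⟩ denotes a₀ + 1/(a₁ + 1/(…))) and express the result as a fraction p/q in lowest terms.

1881/47

a_0 = 40: 40/1
a_1 = 47: 1881/47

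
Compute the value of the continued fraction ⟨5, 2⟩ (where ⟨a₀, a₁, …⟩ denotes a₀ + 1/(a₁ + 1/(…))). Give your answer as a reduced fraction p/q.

Build up convergents one term at a time:
a_0 = 5: 5/1
a_1 = 2: 11/2

11/2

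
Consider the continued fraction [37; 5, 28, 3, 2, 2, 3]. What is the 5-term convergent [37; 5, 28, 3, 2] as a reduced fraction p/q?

Use the convergent recurrence hₖ = aₖ·hₖ₋₁ + hₖ₋₂ (and likewise for the denominators kₖ):
a_0 = 37: 37/1
a_1 = 5: 186/5
a_2 = 28: 5245/141
a_3 = 3: 15921/428
a_4 = 2: 37087/997

37087/997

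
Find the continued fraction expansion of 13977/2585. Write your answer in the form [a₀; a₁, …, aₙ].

13977 = 5·2585 + 1052, so a_0 = 5
2585 = 2·1052 + 481, so a_1 = 2
1052 = 2·481 + 90, so a_2 = 2
481 = 5·90 + 31, so a_3 = 5
90 = 2·31 + 28, so a_4 = 2
31 = 1·28 + 3, so a_5 = 1
28 = 9·3 + 1, so a_6 = 9
3 = 3·1 + 0, so a_7 = 3

[5; 2, 2, 5, 2, 1, 9, 3]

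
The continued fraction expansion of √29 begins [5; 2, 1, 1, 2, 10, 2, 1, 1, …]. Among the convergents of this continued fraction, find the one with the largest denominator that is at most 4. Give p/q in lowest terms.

a_0 = 5: 5/1  (≤ bound)
a_1 = 2: 11/2  (≤ bound)
a_2 = 1: 16/3  (≤ bound)
a_3 = 1: 27/5  (> 4, stop)

16/3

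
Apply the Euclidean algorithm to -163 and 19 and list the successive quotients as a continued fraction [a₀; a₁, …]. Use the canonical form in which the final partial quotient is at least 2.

[-9; 2, 2, 1, 2]

-163 = -9·19 + 8, so a_0 = -9
19 = 2·8 + 3, so a_1 = 2
8 = 2·3 + 2, so a_2 = 2
3 = 1·2 + 1, so a_3 = 1
2 = 2·1 + 0, so a_4 = 2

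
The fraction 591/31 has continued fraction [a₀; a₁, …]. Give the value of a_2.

2

591 ÷ 31 → quotient 19, remainder 2
31 ÷ 2 → quotient 15, remainder 1
2 ÷ 1 → quotient 2, remainder 0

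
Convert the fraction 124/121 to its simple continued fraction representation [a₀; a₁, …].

[1; 40, 3]

124 ÷ 121 → quotient 1, remainder 3
121 ÷ 3 → quotient 40, remainder 1
3 ÷ 1 → quotient 3, remainder 0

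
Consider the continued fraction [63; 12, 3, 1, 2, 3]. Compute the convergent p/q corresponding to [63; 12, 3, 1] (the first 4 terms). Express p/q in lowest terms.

3091/49

a_0 = 63: 63/1
a_1 = 12: 757/12
a_2 = 3: 2334/37
a_3 = 1: 3091/49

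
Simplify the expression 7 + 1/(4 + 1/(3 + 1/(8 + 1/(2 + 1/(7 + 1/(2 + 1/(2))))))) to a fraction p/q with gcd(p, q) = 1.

Starting at the tail and folding back:
Start with 2.
2 + 1/(2/1) = 2 + 1/2 = 5/2
7 + 1/(5/2) = 7 + 2/5 = 37/5
2 + 1/(37/5) = 2 + 5/37 = 79/37
8 + 1/(79/37) = 8 + 37/79 = 669/79
3 + 1/(669/79) = 3 + 79/669 = 2086/669
4 + 1/(2086/669) = 4 + 669/2086 = 9013/2086
7 + 1/(9013/2086) = 7 + 2086/9013 = 65177/9013

65177/9013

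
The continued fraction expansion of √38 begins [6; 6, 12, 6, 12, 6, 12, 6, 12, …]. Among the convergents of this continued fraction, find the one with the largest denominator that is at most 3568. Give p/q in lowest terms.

List convergents until the denominator exceeds the bound:
a_0 = 6: 6/1  (≤ bound)
a_1 = 6: 37/6  (≤ bound)
a_2 = 12: 450/73  (≤ bound)
a_3 = 6: 2737/444  (≤ bound)
a_4 = 12: 33294/5401  (> 3568, stop)

2737/444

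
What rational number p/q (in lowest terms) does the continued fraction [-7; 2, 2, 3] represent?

-112/17

a_0 = -7: -7/1
a_1 = 2: -13/2
a_2 = 2: -33/5
a_3 = 3: -112/17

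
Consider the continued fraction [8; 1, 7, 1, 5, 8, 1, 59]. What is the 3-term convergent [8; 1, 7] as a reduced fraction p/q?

71/8

Collapse the nested fraction from the inside out:
Start with 7.
1 + 1/(7/1) = 1 + 1/7 = 8/7
8 + 1/(8/7) = 8 + 7/8 = 71/8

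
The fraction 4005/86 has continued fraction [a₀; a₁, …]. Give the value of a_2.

1

Apply division with remainder until the remainder is 0:
4005 ÷ 86 → quotient 46, remainder 49
86 ÷ 49 → quotient 1, remainder 37
49 ÷ 37 → quotient 1, remainder 12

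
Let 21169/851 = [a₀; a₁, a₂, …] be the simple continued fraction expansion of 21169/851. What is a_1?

Apply division with remainder until the remainder is 0:
21169 = 24·851 + 745, so a_0 = 24
851 = 1·745 + 106, so a_1 = 1

1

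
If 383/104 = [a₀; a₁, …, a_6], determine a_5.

383 = 3·104 + 71, so a_0 = 3
104 = 1·71 + 33, so a_1 = 1
71 = 2·33 + 5, so a_2 = 2
33 = 6·5 + 3, so a_3 = 6
5 = 1·3 + 2, so a_4 = 1
3 = 1·2 + 1, so a_5 = 1

1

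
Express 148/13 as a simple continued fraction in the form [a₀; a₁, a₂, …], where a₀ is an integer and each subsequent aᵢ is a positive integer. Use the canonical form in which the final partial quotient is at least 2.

[11; 2, 1, 1, 2]

148 ÷ 13 → quotient 11, remainder 5
13 ÷ 5 → quotient 2, remainder 3
5 ÷ 3 → quotient 1, remainder 2
3 ÷ 2 → quotient 1, remainder 1
2 ÷ 1 → quotient 2, remainder 0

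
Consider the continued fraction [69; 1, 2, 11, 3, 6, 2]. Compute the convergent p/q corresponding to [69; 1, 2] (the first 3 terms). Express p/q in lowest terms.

209/3

Start with 2.
1 + 1/(2/1) = 1 + 1/2 = 3/2
69 + 1/(3/2) = 69 + 2/3 = 209/3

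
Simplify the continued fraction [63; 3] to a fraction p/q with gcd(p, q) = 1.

190/3

Start with 3.
63 + 1/(3/1) = 63 + 1/3 = 190/3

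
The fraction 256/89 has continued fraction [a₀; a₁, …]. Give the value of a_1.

1

⌊256/89⌋ = 2, remainder 78
⌊89/78⌋ = 1, remainder 11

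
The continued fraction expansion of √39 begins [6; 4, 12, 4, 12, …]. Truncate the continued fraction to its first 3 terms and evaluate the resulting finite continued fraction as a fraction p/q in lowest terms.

306/49

Compute successive convergents:
a_0 = 6: 6/1
a_1 = 4: 25/4
a_2 = 12: 306/49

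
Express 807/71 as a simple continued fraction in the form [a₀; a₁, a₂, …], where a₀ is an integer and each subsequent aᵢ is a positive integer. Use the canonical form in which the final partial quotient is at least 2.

[11; 2, 1, 2, 1, 2, 2]

⌊807/71⌋ = 11, remainder 26
⌊71/26⌋ = 2, remainder 19
⌊26/19⌋ = 1, remainder 7
⌊19/7⌋ = 2, remainder 5
⌊7/5⌋ = 1, remainder 2
⌊5/2⌋ = 2, remainder 1
⌊2/1⌋ = 2, remainder 0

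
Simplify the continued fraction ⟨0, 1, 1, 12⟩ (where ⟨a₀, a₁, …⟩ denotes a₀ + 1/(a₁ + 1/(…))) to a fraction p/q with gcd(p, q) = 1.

Compute successive convergents:
a_0 = 0: 0/1
a_1 = 1: 1/1
a_2 = 1: 1/2
a_3 = 12: 13/25

13/25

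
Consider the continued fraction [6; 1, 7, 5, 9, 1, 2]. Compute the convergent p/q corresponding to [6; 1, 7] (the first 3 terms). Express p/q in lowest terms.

55/8

a_0 = 6: 6/1
a_1 = 1: 7/1
a_2 = 7: 55/8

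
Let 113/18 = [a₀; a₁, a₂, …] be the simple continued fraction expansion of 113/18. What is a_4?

Apply division with remainder until the remainder is 0:
113 ÷ 18 → quotient 6, remainder 5
18 ÷ 5 → quotient 3, remainder 3
5 ÷ 3 → quotient 1, remainder 2
3 ÷ 2 → quotient 1, remainder 1
2 ÷ 1 → quotient 2, remainder 0

2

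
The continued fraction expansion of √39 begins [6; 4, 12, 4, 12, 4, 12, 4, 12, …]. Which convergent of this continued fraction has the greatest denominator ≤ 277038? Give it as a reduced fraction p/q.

a_0 = 6: 6/1  (≤ bound)
a_1 = 4: 25/4  (≤ bound)
a_2 = 12: 306/49  (≤ bound)
a_3 = 4: 1249/200  (≤ bound)
a_4 = 12: 15294/2449  (≤ bound)
a_5 = 4: 62425/9996  (≤ bound)
a_6 = 12: 764394/122401  (≤ bound)
a_7 = 4: 3120001/499600  (> 277038, stop)

764394/122401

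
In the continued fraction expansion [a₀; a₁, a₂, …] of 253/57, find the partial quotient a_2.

⌊253/57⌋ = 4, remainder 25
⌊57/25⌋ = 2, remainder 7
⌊25/7⌋ = 3, remainder 4

3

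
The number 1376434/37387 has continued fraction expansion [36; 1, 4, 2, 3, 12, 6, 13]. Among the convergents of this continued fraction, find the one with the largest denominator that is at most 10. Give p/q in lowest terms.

List convergents until the denominator exceeds the bound:
a_0 = 36: 36/1  (≤ bound)
a_1 = 1: 37/1  (≤ bound)
a_2 = 4: 184/5  (≤ bound)
a_3 = 2: 405/11  (> 10, stop)

184/5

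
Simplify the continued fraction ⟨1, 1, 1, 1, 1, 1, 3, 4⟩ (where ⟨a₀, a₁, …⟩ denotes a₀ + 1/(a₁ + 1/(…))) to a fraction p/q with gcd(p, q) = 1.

Starting at the tail and folding back:
Start with 4.
3 + 1/(4/1) = 3 + 1/4 = 13/4
1 + 1/(13/4) = 1 + 4/13 = 17/13
1 + 1/(17/13) = 1 + 13/17 = 30/17
1 + 1/(30/17) = 1 + 17/30 = 47/30
1 + 1/(47/30) = 1 + 30/47 = 77/47
1 + 1/(77/47) = 1 + 47/77 = 124/77
1 + 1/(124/77) = 1 + 77/124 = 201/124

201/124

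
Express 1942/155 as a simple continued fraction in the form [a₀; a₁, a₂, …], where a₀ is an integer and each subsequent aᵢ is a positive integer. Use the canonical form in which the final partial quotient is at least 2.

Repeatedly divide and take the remainder:
1942 = 12·155 + 82, so a_0 = 12
155 = 1·82 + 73, so a_1 = 1
82 = 1·73 + 9, so a_2 = 1
73 = 8·9 + 1, so a_3 = 8
9 = 9·1 + 0, so a_4 = 9

[12; 1, 1, 8, 9]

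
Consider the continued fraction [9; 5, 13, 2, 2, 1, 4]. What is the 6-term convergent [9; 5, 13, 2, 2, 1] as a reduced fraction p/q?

4387/477

Work from the innermost term outward:
Start with 1.
2 + 1/(1/1) = 2 + 1/1 = 3/1
2 + 1/(3/1) = 2 + 1/3 = 7/3
13 + 1/(7/3) = 13 + 3/7 = 94/7
5 + 1/(94/7) = 5 + 7/94 = 477/94
9 + 1/(477/94) = 9 + 94/477 = 4387/477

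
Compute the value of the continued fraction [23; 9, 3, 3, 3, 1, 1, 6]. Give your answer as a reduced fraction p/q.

107265/4642

Collapse the nested fraction from the inside out:
Start with 6.
1 + 1/(6/1) = 1 + 1/6 = 7/6
1 + 1/(7/6) = 1 + 6/7 = 13/7
3 + 1/(13/7) = 3 + 7/13 = 46/13
3 + 1/(46/13) = 3 + 13/46 = 151/46
3 + 1/(151/46) = 3 + 46/151 = 499/151
9 + 1/(499/151) = 9 + 151/499 = 4642/499
23 + 1/(4642/499) = 23 + 499/4642 = 107265/4642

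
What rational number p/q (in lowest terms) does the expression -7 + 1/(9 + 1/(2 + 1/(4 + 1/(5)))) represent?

a_0 = -7: -7/1
a_1 = 9: -62/9
a_2 = 2: -131/19
a_3 = 4: -586/85
a_4 = 5: -3061/444

-3061/444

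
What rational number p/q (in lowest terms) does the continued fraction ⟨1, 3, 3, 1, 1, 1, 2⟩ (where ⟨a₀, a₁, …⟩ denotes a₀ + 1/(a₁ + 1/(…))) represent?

Start with 2.
1 + 1/(2/1) = 1 + 1/2 = 3/2
1 + 1/(3/2) = 1 + 2/3 = 5/3
1 + 1/(5/3) = 1 + 3/5 = 8/5
3 + 1/(8/5) = 3 + 5/8 = 29/8
3 + 1/(29/8) = 3 + 8/29 = 95/29
1 + 1/(95/29) = 1 + 29/95 = 124/95

124/95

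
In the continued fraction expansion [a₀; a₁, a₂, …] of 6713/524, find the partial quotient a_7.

2

6713 ÷ 524 → quotient 12, remainder 425
524 ÷ 425 → quotient 1, remainder 99
425 ÷ 99 → quotient 4, remainder 29
99 ÷ 29 → quotient 3, remainder 12
29 ÷ 12 → quotient 2, remainder 5
12 ÷ 5 → quotient 2, remainder 2
5 ÷ 2 → quotient 2, remainder 1
2 ÷ 1 → quotient 2, remainder 0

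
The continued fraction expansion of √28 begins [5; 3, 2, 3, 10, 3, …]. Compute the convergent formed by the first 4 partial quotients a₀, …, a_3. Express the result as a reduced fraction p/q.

127/24

a_0 = 5: 5/1
a_1 = 3: 16/3
a_2 = 2: 37/7
a_3 = 3: 127/24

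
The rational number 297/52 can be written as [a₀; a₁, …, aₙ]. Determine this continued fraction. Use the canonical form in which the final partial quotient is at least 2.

[5; 1, 2, 2, 7]

⌊297/52⌋ = 5, remainder 37
⌊52/37⌋ = 1, remainder 15
⌊37/15⌋ = 2, remainder 7
⌊15/7⌋ = 2, remainder 1
⌊7/1⌋ = 7, remainder 0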